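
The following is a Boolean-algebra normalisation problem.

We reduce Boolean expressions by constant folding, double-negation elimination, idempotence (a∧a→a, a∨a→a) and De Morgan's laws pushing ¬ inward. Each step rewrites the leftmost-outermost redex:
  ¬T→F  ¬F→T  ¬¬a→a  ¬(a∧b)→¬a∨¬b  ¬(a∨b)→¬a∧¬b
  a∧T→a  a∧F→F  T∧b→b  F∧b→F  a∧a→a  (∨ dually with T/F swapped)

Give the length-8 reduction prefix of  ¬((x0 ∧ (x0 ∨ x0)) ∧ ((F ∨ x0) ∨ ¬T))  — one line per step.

Answer: after 8 steps: ¬x0 ∨ ((T ∧ ¬x0) ∧ ¬¬T)

Reduction:
  start: ¬((x0 ∧ (x0 ∨ x0)) ∧ ((F ∨ x0) ∨ ¬T))
  [1] ¬(x0 ∧ (x0 ∨ x0)) ∨ ¬((F ∨ x0) ∨ ¬T)
  [2] (¬x0 ∨ ¬(x0 ∨ x0)) ∨ ¬((F ∨ x0) ∨ ¬T)
  [3] (¬x0 ∨ (¬x0 ∧ ¬x0)) ∨ ¬((F ∨ x0) ∨ ¬T)
  [4] (¬x0 ∨ ¬x0) ∨ ¬((F ∨ x0) ∨ ¬T)
  [5] ¬x0 ∨ ¬((F ∨ x0) ∨ ¬T)
  [6] ¬x0 ∨ (¬(F ∨ x0) ∧ ¬¬T)
  [7] ¬x0 ∨ ((¬F ∧ ¬x0) ∧ ¬¬T)
  [8] ¬x0 ∨ ((T ∧ ¬x0) ∧ ¬¬T)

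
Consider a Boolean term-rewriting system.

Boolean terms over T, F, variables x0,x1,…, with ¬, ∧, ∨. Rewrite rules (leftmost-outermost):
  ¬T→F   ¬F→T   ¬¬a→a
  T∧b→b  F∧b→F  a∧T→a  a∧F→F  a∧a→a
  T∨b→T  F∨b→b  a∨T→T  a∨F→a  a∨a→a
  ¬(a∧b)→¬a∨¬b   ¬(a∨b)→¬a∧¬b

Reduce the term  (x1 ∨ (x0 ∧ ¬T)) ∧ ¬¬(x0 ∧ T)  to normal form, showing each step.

  start: (x1 ∨ (x0 ∧ ¬T)) ∧ ¬¬(x0 ∧ T)
  [1] (x1 ∨ (x0 ∧ F)) ∧ ¬¬(x0 ∧ T)
  [2] (x1 ∨ F) ∧ ¬¬(x0 ∧ T)
  [3] x1 ∧ ¬¬(x0 ∧ T)
  [4] x1 ∧ (x0 ∧ T)
  [5] x1 ∧ x0

Answer: normal form = x1 ∧ x0  (in 5 steps)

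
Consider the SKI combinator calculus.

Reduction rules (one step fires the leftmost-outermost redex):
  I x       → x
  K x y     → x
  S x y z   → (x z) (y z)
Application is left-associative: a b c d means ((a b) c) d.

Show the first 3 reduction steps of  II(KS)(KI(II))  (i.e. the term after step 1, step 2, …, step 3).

Answer: after 3 steps: S

Working:
  start: II(KS)(KI(II))
  →1  I(KS)(KI(II))
  →2  KS(KI(II))
  →3  S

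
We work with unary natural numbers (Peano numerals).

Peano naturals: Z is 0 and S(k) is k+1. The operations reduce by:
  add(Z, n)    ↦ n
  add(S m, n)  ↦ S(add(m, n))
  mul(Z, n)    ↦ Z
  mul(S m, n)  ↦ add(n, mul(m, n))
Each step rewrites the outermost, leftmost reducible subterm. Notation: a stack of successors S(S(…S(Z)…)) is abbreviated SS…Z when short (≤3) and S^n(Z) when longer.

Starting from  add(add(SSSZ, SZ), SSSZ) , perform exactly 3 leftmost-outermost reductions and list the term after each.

Answer: after 3 steps: S(add(S(add(SZ, SZ)), SSSZ))

Working:
  start: add(add(SSSZ, SZ), SSSZ)
  →1  add(S(add(SSZ, SZ)), SSSZ)
  →2  S(add(add(SSZ, SZ), SSSZ))
  →3  S(add(S(add(SZ, SZ)), SSSZ))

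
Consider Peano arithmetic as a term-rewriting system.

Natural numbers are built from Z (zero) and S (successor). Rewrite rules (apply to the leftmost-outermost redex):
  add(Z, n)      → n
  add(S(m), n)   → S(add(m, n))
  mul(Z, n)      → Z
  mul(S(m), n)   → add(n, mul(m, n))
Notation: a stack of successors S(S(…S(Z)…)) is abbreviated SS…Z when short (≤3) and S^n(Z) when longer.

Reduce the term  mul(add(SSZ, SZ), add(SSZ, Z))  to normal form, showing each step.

  start: mul(add(SSZ, SZ), add(SSZ, Z))
  step 1: mul(S(add(SZ, SZ)), add(SSZ, Z))
  step 2: add(add(SSZ, Z), mul(add(SZ, SZ), add(SSZ, Z)))
  step 3: add(S(add(SZ, Z)), mul(add(SZ, SZ), add(SSZ, Z)))
  step 4: S(add(add(SZ, Z), mul(add(SZ, SZ), add(SSZ, Z))))
  step 5: S(add(S(add(Z, Z)), mul(add(SZ, SZ), add(SSZ, Z))))
  step 6: S(S(add(add(Z, Z), mul(add(SZ, SZ), add(SSZ, Z)))))
  step 7: S(S(add(Z, mul(add(SZ, SZ), add(SSZ, Z)))))
  step 8: S(S(mul(add(SZ, SZ), add(SSZ, Z))))
  step 9: S(S(mul(S(add(Z, SZ)), add(SSZ, Z))))
  step 10: S(S(add(add(SSZ, Z), mul(add(Z, SZ), add(SSZ, Z)))))
  step 11: S(S(add(S(add(SZ, Z)), mul(add(Z, SZ), add(SSZ, Z)))))
  step 12: S(S(S(add(add(SZ, Z), mul(add(Z, SZ), add(SSZ, Z))))))
  step 13: S(S(S(add(S(add(Z, Z)), mul(add(Z, SZ), add(SSZ, Z))))))
  step 14: S(S(S(S(add(add(Z, Z), mul(add(Z, SZ), add(SSZ, Z)))))))
  step 15: S(S(S(S(add(Z, mul(add(Z, SZ), add(SSZ, Z)))))))
  step 16: S(S(S(S(mul(add(Z, SZ), add(SSZ, Z))))))
  step 17: S(S(S(S(mul(SZ, add(SSZ, Z))))))
  step 18: S(S(S(S(add(add(SSZ, Z), mul(Z, add(SSZ, Z)))))))
  step 19: S(S(S(S(add(S(add(SZ, Z)), mul(Z, add(SSZ, Z)))))))
  step 20: S(S(S(S(S(add(add(SZ, Z), mul(Z, add(SSZ, Z))))))))
  step 21: S(S(S(S(S(add(S(add(Z, Z)), mul(Z, add(SSZ, Z))))))))
  step 22: S(S(S(S(S(S(add(add(Z, Z), mul(Z, add(SSZ, Z)))))))))
  step 23: S(S(S(S(S(S(add(Z, mul(Z, add(SSZ, Z)))))))))
  step 24: S(S(S(S(S(S(mul(Z, add(SSZ, Z))))))))
  step 25: S^6(Z)

Answer: normal form = S^6(Z)  (in 25 steps)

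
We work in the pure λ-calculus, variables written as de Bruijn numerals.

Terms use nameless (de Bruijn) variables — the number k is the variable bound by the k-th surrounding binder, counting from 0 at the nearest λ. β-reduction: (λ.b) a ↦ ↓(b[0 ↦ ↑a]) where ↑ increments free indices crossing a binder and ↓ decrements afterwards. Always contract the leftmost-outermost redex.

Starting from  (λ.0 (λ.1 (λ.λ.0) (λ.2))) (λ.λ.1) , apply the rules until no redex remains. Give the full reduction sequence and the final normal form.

  start: (λ.0 (λ.1 (λ.λ.0) (λ.2))) (λ.λ.1)
  [1] (λ.λ.1) (λ.(λ.λ.1) (λ.λ.0) (λ.λ.λ.1))
  [2] λ.λ.(λ.λ.1) (λ.λ.0) (λ.λ.λ.1)
  [3] λ.λ.(λ.λ.λ.0) (λ.λ.λ.1)
  [4] λ.λ.λ.λ.0

Answer: normal form = λ.λ.λ.λ.0  (in 4 steps)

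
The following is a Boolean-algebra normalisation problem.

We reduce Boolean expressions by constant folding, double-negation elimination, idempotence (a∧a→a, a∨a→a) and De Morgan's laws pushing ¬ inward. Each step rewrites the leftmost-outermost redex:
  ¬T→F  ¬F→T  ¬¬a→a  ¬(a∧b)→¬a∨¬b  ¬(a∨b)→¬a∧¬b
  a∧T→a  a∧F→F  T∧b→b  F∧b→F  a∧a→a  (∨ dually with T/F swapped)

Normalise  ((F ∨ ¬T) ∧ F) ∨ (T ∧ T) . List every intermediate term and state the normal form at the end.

  start: ((F ∨ ¬T) ∧ F) ∨ (T ∧ T)
  [1] F ∨ (T ∧ T)
  [2] T ∧ T
  [3] T

Answer: normal form = T  (in 3 steps)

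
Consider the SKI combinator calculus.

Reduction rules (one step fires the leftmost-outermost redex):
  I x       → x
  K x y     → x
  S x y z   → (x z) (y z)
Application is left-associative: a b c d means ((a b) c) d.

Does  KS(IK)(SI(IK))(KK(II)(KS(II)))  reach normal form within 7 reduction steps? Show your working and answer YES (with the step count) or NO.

Answer: YES — reaches normal form S(SIK)(KS) in 4 ≤ 7 steps

Reduction:
  start: KS(IK)(SI(IK))(KK(II)(KS(II)))
  step 1: S(SI(IK))(KK(II)(KS(II)))
  step 2: S(SIK)(KK(II)(KS(II)))
  step 3: S(SIK)(K(KS(II)))
  step 4: S(SIK)(KS)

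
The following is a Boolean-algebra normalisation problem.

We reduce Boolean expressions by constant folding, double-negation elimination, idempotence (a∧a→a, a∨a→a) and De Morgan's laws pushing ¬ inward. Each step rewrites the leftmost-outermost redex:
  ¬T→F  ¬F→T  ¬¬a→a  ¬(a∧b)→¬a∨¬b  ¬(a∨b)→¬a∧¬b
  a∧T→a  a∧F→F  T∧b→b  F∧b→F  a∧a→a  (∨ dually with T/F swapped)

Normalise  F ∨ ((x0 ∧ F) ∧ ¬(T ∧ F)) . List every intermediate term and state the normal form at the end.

  start: F ∨ ((x0 ∧ F) ∧ ¬(T ∧ F))
  [1] (x0 ∧ F) ∧ ¬(T ∧ F)
  [2] F ∧ ¬(T ∧ F)
  [3] F

Answer: normal form = F  (in 3 steps)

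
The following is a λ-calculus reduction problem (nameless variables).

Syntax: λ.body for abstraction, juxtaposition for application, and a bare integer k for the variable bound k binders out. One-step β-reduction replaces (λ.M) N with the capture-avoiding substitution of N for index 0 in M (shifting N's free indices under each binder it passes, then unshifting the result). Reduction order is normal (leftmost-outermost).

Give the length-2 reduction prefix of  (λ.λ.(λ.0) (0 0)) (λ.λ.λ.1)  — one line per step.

Answer: after 2 steps: λ.0 0

Working:
  start: (λ.λ.(λ.0) (0 0)) (λ.λ.λ.1)
  →1  λ.(λ.0) (0 0)
  →2  λ.0 0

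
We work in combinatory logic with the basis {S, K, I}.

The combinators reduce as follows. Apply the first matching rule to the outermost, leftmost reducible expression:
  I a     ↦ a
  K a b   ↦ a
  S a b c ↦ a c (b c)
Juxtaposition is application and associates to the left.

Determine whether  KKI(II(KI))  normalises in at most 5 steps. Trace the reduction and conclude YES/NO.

  start: KKI(II(KI))
  step 1: K(II(KI))
  step 2: K(I(KI))
  step 3: K(KI)

Answer: YES — reaches normal form K(KI) in 3 ≤ 5 steps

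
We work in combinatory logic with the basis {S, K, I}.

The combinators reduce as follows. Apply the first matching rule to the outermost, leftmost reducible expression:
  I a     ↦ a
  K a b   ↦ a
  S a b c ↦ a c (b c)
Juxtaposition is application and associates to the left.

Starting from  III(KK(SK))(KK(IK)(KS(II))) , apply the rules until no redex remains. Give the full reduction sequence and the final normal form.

  start: III(KK(SK))(KK(IK)(KS(II)))
  step 1: II(KK(SK))(KK(IK)(KS(II)))
  step 2: I(KK(SK))(KK(IK)(KS(II)))
  step 3: KK(SK)(KK(IK)(KS(II)))
  step 4: K(KK(IK)(KS(II)))
  step 5: K(K(KS(II)))
  step 6: K(KS)

Answer: normal form = K(KS)  (in 6 steps)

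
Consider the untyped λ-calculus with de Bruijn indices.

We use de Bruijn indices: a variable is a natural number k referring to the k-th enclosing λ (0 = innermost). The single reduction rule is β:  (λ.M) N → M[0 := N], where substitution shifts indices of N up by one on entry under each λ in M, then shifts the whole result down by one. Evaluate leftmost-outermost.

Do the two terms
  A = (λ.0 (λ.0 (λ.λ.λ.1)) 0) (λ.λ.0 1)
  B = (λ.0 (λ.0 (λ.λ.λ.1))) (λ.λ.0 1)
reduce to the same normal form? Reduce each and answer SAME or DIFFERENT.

Term A:
  start: (λ.0 (λ.0 (λ.λ.λ.1)) 0) (λ.λ.0 1)
  →1  (λ.λ.0 1) (λ.0 (λ.λ.λ.1)) (λ.λ.0 1)
  →2  (λ.0 (λ.0 (λ.λ.λ.1))) (λ.λ.0 1)
  →3  (λ.λ.0 1) (λ.0 (λ.λ.λ.1))
  →4  λ.0 (λ.0 (λ.λ.λ.1))

Term B:
  start: (λ.0 (λ.0 (λ.λ.λ.1))) (λ.λ.0 1)
  →1  (λ.λ.0 1) (λ.0 (λ.λ.λ.1))
  →2  λ.0 (λ.0 (λ.λ.λ.1))

Answer: SAME — A ⇓ λ.0 (λ.0 (λ.λ.λ.1)), B ⇓ λ.0 (λ.0 (λ.λ.λ.1))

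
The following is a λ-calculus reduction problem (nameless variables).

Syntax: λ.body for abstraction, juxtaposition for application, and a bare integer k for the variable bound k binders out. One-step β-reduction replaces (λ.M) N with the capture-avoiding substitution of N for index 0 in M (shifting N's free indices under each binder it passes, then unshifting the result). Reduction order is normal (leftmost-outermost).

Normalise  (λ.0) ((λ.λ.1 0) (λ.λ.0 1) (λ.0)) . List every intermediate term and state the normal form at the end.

  start: (λ.0) ((λ.λ.1 0) (λ.λ.0 1) (λ.0))
  →1  (λ.λ.1 0) (λ.λ.0 1) (λ.0)
  →2  (λ.(λ.λ.0 1) 0) (λ.0)
  →3  (λ.λ.0 1) (λ.0)
  →4  λ.0 (λ.0)

Answer: normal form = λ.0 (λ.0)  (in 4 steps)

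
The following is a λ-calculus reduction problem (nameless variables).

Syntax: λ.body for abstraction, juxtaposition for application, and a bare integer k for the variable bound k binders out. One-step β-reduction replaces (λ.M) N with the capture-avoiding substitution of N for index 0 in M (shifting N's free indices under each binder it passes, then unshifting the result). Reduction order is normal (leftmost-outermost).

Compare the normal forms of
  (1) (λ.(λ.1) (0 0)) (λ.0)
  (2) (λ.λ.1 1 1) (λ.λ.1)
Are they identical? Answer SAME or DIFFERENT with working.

Answer: DIFFERENT — A ⇓ λ.0, B ⇓ λ.λ.λ.1

Derivation:
Term A:
  start: (λ.(λ.1) (0 0)) (λ.0)
  step 1: (λ.λ.0) ((λ.0) (λ.0))
  step 2: λ.0

Term B:
  start: (λ.λ.1 1 1) (λ.λ.1)
  step 1: λ.(λ.λ.1) (λ.λ.1) (λ.λ.1)
  step 2: λ.(λ.λ.λ.1) (λ.λ.1)
  step 3: λ.λ.λ.1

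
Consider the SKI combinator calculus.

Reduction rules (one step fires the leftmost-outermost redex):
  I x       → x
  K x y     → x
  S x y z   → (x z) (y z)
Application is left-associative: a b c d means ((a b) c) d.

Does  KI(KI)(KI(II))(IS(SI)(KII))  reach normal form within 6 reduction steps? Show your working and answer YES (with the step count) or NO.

  start: KI(KI)(KI(II))(IS(SI)(KII))
  →1  I(KI(II))(IS(SI)(KII))
  →2  KI(II)(IS(SI)(KII))
  →3  I(IS(SI)(KII))
  →4  IS(SI)(KII)
  →5  S(SI)(KII)
  →6  S(SI)I

Answer: YES — reaches normal form S(SI)I in 6 ≤ 6 steps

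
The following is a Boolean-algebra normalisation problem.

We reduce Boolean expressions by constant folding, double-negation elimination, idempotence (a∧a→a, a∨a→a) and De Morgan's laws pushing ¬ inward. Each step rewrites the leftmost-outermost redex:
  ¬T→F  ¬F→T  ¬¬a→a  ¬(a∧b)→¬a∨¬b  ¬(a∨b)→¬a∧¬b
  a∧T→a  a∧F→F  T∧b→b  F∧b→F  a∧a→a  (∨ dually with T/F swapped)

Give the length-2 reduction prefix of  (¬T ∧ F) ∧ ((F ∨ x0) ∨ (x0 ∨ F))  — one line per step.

  start: (¬T ∧ F) ∧ ((F ∨ x0) ∨ (x0 ∨ F))
  step 1: F ∧ ((F ∨ x0) ∨ (x0 ∨ F))
  step 2: F

Answer: after 2 steps: F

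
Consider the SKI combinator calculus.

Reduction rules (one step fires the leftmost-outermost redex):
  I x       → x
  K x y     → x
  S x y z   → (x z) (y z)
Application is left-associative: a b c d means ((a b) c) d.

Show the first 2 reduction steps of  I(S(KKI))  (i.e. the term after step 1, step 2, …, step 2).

Answer: after 2 steps: SK

Working:
  start: I(S(KKI))
  [1] S(KKI)
  [2] SK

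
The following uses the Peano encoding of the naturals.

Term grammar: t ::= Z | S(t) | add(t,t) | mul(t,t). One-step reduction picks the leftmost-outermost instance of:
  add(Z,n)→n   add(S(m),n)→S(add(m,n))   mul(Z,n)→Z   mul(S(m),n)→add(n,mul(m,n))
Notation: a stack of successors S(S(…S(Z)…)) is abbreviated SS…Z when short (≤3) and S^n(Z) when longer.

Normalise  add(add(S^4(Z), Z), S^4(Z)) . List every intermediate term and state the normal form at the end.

Answer: normal form = S^8(Z)  (in 10 steps)

Derivation:
  start: add(add(S^4(Z), Z), S^4(Z))
  [1] add(S(add(SSSZ, Z)), S^4(Z))
  [2] S(add(add(SSSZ, Z), S^4(Z)))
  [3] S(add(S(add(SSZ, Z)), S^4(Z)))
  [4] S(S(add(add(SSZ, Z), S^4(Z))))
  [5] S(S(add(S(add(SZ, Z)), S^4(Z))))
  [6] S(S(S(add(add(SZ, Z), S^4(Z)))))
  [7] S(S(S(add(S(add(Z, Z)), S^4(Z)))))
  [8] S(S(S(S(add(add(Z, Z), S^4(Z))))))
  [9] S(S(S(S(add(Z, S^4(Z))))))
  [10] S^8(Z)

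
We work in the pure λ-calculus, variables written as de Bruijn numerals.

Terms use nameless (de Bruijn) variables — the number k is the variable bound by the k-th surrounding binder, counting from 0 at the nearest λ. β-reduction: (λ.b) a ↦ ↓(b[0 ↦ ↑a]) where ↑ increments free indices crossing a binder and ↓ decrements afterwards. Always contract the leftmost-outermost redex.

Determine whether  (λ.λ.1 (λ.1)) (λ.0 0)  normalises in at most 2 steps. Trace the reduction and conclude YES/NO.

  start: (λ.λ.1 (λ.1)) (λ.0 0)
  →1  λ.(λ.0 0) (λ.1)
  →2  λ.(λ.1) (λ.1)

Answer: NO — after 2 steps the term is λ.(λ.1) (λ.1), not yet normal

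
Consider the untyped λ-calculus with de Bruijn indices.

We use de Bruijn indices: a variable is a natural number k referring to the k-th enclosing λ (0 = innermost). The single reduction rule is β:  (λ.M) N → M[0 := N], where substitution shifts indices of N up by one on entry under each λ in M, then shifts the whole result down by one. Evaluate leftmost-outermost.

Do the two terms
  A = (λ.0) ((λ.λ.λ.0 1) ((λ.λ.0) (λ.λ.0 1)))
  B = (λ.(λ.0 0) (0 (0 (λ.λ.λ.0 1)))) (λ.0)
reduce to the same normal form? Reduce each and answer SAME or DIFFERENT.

Answer: SAME — A ⇓ λ.λ.0 1, B ⇓ λ.λ.0 1

Reduction:
Term A:
  start: (λ.0) ((λ.λ.λ.0 1) ((λ.λ.0) (λ.λ.0 1)))
  step 1: (λ.λ.λ.0 1) ((λ.λ.0) (λ.λ.0 1))
  step 2: λ.λ.0 1

Term B:
  start: (λ.(λ.0 0) (0 (0 (λ.λ.λ.0 1)))) (λ.0)
  step 1: (λ.0 0) ((λ.0) ((λ.0) (λ.λ.λ.0 1)))
  step 2: (λ.0) ((λ.0) (λ.λ.λ.0 1)) ((λ.0) ((λ.0) (λ.λ.λ.0 1)))
  step 3: (λ.0) (λ.λ.λ.0 1) ((λ.0) ((λ.0) (λ.λ.λ.0 1)))
  step 4: (λ.λ.λ.0 1) ((λ.0) ((λ.0) (λ.λ.λ.0 1)))
  step 5: λ.λ.0 1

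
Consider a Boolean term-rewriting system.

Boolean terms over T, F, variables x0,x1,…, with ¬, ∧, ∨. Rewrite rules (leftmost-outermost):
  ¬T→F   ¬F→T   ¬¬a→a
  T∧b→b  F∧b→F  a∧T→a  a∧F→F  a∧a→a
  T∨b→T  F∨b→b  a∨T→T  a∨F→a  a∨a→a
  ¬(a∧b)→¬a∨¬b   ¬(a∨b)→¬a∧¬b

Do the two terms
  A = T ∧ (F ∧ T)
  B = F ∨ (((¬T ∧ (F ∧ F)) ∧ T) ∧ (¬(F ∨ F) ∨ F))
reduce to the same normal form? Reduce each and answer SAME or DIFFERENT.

Answer: SAME — A ⇓ F, B ⇓ F

Working:
Term A:
  start: T ∧ (F ∧ T)
  [1] F ∧ T
  [2] F

Term B:
  start: F ∨ (((¬T ∧ (F ∧ F)) ∧ T) ∧ (¬(F ∨ F) ∨ F))
  [1] ((¬T ∧ (F ∧ F)) ∧ T) ∧ (¬(F ∨ F) ∨ F)
  [2] (¬T ∧ (F ∧ F)) ∧ (¬(F ∨ F) ∨ F)
  [3] (F ∧ (F ∧ F)) ∧ (¬(F ∨ F) ∨ F)
  [4] F ∧ (¬(F ∨ F) ∨ F)
  [5] F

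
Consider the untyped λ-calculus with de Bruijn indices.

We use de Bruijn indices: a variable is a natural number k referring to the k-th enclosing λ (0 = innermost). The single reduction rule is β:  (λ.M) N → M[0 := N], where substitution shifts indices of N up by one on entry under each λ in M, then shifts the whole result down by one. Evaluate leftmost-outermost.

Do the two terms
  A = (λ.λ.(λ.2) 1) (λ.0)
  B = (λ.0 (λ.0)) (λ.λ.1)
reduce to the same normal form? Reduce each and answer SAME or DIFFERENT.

Answer: SAME — A ⇓ λ.λ.0, B ⇓ λ.λ.0

Reduction:
Term A:
  start: (λ.λ.(λ.2) 1) (λ.0)
  step 1: λ.(λ.λ.0) (λ.0)
  step 2: λ.λ.0

Term B:
  start: (λ.0 (λ.0)) (λ.λ.1)
  step 1: (λ.λ.1) (λ.0)
  step 2: λ.λ.0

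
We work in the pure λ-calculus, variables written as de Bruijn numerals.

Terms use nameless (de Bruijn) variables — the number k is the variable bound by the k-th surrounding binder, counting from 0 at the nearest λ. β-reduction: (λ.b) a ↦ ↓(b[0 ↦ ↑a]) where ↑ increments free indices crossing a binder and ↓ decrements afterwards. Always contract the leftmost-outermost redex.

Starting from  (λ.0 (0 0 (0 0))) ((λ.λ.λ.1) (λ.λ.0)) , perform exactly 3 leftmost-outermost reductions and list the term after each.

  start: (λ.0 (0 0 (0 0))) ((λ.λ.λ.1) (λ.λ.0))
  →1  (λ.λ.λ.1) (λ.λ.0) ((λ.λ.λ.1) (λ.λ.0) ((λ.λ.λ.1) (λ.λ.0)) ((λ.λ.λ.1) (λ.λ.0) ((λ.λ.λ.1) (λ.λ.0))))
  →2  (λ.λ.1) ((λ.λ.λ.1) (λ.λ.0) ((λ.λ.λ.1) (λ.λ.0)) ((λ.λ.λ.1) (λ.λ.0) ((λ.λ.λ.1) (λ.λ.0))))
  →3  λ.(λ.λ.λ.1) (λ.λ.0) ((λ.λ.λ.1) (λ.λ.0)) ((λ.λ.λ.1) (λ.λ.0) ((λ.λ.λ.1) (λ.λ.0)))

Answer: after 3 steps: λ.(λ.λ.λ.1) (λ.λ.0) ((λ.λ.λ.1) (λ.λ.0)) ((λ.λ.λ.1) (λ.λ.0) ((λ.λ.λ.1) (λ.λ.0)))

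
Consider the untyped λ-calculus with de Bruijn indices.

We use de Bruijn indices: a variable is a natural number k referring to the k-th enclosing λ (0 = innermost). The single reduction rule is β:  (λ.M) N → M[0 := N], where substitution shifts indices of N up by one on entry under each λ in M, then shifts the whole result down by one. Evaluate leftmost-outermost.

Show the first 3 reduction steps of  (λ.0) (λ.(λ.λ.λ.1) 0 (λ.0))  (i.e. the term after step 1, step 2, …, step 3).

  start: (λ.0) (λ.(λ.λ.λ.1) 0 (λ.0))
  [1] λ.(λ.λ.λ.1) 0 (λ.0)
  [2] λ.(λ.λ.1) (λ.0)
  [3] λ.λ.λ.0

Answer: after 3 steps: λ.λ.λ.0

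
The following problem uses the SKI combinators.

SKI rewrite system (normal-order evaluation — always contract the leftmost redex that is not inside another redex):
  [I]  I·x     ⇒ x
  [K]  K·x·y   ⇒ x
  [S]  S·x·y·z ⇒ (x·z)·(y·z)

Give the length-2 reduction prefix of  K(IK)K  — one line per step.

Answer: after 2 steps: K

Derivation:
  start: K(IK)K
  step 1: IK
  step 2: K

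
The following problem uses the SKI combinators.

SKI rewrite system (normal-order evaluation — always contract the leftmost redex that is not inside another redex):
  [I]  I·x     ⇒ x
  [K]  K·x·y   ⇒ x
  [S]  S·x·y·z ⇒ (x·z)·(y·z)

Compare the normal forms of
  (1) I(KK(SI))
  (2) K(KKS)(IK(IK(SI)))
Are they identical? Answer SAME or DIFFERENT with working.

Term A:
  start: I(KK(SI))
  [1] KK(SI)
  [2] K

Term B:
  start: K(KKS)(IK(IK(SI)))
  [1] KKS
  [2] K

Answer: SAME — A ⇓ K, B ⇓ K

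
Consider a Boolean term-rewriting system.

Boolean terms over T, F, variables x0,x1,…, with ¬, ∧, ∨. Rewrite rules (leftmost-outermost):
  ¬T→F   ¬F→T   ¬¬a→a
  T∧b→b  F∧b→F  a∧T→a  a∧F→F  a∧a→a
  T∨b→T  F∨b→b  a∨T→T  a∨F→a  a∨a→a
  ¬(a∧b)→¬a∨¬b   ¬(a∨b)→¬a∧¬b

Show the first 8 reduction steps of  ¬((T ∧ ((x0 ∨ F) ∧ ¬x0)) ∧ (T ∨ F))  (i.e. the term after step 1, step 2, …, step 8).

Answer: after 8 steps: (¬x0 ∨ ¬¬x0) ∨ ¬(T ∨ F)

Reduction:
  start: ¬((T ∧ ((x0 ∨ F) ∧ ¬x0)) ∧ (T ∨ F))
  →1  ¬(T ∧ ((x0 ∨ F) ∧ ¬x0)) ∨ ¬(T ∨ F)
  →2  (¬T ∨ ¬((x0 ∨ F) ∧ ¬x0)) ∨ ¬(T ∨ F)
  →3  (F ∨ ¬((x0 ∨ F) ∧ ¬x0)) ∨ ¬(T ∨ F)
  →4  ¬((x0 ∨ F) ∧ ¬x0) ∨ ¬(T ∨ F)
  →5  (¬(x0 ∨ F) ∨ ¬¬x0) ∨ ¬(T ∨ F)
  →6  ((¬x0 ∧ ¬F) ∨ ¬¬x0) ∨ ¬(T ∨ F)
  →7  ((¬x0 ∧ T) ∨ ¬¬x0) ∨ ¬(T ∨ F)
  →8  (¬x0 ∨ ¬¬x0) ∨ ¬(T ∨ F)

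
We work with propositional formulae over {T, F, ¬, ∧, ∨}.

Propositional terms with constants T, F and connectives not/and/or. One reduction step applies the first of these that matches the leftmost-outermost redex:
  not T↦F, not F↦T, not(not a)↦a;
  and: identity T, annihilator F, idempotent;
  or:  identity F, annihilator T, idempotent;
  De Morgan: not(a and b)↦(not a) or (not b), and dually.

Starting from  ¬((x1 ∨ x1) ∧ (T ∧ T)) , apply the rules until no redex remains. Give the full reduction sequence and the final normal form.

  start: ¬((x1 ∨ x1) ∧ (T ∧ T))
  →1  ¬(x1 ∨ x1) ∨ ¬(T ∧ T)
  →2  (¬x1 ∧ ¬x1) ∨ ¬(T ∧ T)
  →3  ¬x1 ∨ ¬(T ∧ T)
  →4  ¬x1 ∨ (¬T ∨ ¬T)
  →5  ¬x1 ∨ ¬T
  →6  ¬x1 ∨ F
  →7  ¬x1

Answer: normal form = ¬x1  (in 7 steps)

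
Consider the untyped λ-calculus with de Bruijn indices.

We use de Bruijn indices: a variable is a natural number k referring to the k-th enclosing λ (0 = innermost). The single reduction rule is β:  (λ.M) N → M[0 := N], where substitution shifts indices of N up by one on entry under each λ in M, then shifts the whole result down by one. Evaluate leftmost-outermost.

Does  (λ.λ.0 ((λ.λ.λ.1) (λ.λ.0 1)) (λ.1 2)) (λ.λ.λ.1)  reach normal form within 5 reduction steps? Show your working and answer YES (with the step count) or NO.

  start: (λ.λ.0 ((λ.λ.λ.1) (λ.λ.0 1)) (λ.1 2)) (λ.λ.λ.1)
  step 1: λ.0 ((λ.λ.λ.1) (λ.λ.0 1)) (λ.1 (λ.λ.λ.1))
  step 2: λ.0 (λ.λ.1) (λ.1 (λ.λ.λ.1))

Answer: YES — reaches normal form λ.0 (λ.λ.1) (λ.1 (λ.λ.λ.1)) in 2 ≤ 5 steps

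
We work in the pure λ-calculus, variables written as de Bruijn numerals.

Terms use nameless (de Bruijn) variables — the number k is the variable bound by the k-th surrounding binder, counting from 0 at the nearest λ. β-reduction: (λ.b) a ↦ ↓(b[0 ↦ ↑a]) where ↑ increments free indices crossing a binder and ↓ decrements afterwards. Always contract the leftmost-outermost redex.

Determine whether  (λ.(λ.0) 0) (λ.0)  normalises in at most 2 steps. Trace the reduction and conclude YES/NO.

  start: (λ.(λ.0) 0) (λ.0)
  step 1: (λ.0) (λ.0)
  step 2: λ.0

Answer: YES — reaches normal form λ.0 in 2 ≤ 2 steps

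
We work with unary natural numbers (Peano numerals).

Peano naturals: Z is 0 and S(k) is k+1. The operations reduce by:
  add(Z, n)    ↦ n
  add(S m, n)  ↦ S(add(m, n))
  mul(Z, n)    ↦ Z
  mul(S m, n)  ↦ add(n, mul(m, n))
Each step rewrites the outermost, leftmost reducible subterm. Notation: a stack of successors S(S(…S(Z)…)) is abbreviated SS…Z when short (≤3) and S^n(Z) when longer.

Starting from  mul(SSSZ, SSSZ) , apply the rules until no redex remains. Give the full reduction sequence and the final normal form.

Answer: normal form = S^9(Z)  (in 16 steps)

Derivation:
  start: mul(SSSZ, SSSZ)
  →1  add(SSSZ, mul(SSZ, SSSZ))
  →2  S(add(SSZ, mul(SSZ, SSSZ)))
  →3  S(S(add(SZ, mul(SSZ, SSSZ))))
  →4  S(S(S(add(Z, mul(SSZ, SSSZ)))))
  →5  S(S(S(mul(SSZ, SSSZ))))
  →6  S(S(S(add(SSSZ, mul(SZ, SSSZ)))))
  →7  S(S(S(S(add(SSZ, mul(SZ, SSSZ))))))
  →8  S(S(S(S(S(add(SZ, mul(SZ, SSSZ)))))))
  →9  S(S(S(S(S(S(add(Z, mul(SZ, SSSZ))))))))
  →10  S(S(S(S(S(S(mul(SZ, SSSZ)))))))
  →11  S(S(S(S(S(S(add(SSSZ, mul(Z, SSSZ))))))))
  →12  S(S(S(S(S(S(S(add(SSZ, mul(Z, SSSZ)))))))))
  →13  S(S(S(S(S(S(S(S(add(SZ, mul(Z, SSSZ))))))))))
  →14  S(S(S(S(S(S(S(S(S(add(Z, mul(Z, SSSZ)))))))))))
  →15  S(S(S(S(S(S(S(S(S(mul(Z, SSSZ))))))))))
  →16  S^9(Z)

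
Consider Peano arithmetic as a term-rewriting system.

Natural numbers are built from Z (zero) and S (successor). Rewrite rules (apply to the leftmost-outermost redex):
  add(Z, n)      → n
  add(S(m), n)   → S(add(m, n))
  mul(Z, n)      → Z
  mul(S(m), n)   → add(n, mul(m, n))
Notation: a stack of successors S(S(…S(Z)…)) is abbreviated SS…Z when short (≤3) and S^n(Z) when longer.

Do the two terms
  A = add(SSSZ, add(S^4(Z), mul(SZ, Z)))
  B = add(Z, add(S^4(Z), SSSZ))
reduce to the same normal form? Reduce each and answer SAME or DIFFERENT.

Term A:
  start: add(SSSZ, add(S^4(Z), mul(SZ, Z)))
  [1] S(add(SSZ, add(S^4(Z), mul(SZ, Z))))
  [2] S(S(add(SZ, add(S^4(Z), mul(SZ, Z)))))
  [3] S(S(S(add(Z, add(S^4(Z), mul(SZ, Z))))))
  [4] S(S(S(add(S^4(Z), mul(SZ, Z)))))
  [5] S(S(S(S(add(SSSZ, mul(SZ, Z))))))
  [6] S(S(S(S(S(add(SSZ, mul(SZ, Z)))))))
  [7] S(S(S(S(S(S(add(SZ, mul(SZ, Z))))))))
  [8] S(S(S(S(S(S(S(add(Z, mul(SZ, Z)))))))))
  [9] S(S(S(S(S(S(S(mul(SZ, Z))))))))
  [10] S(S(S(S(S(S(S(add(Z, mul(Z, Z)))))))))
  [11] S(S(S(S(S(S(S(mul(Z, Z))))))))
  [12] S^7(Z)

Term B:
  start: add(Z, add(S^4(Z), SSSZ))
  [1] add(S^4(Z), SSSZ)
  [2] S(add(SSSZ, SSSZ))
  [3] S(S(add(SSZ, SSSZ)))
  [4] S(S(S(add(SZ, SSSZ))))
  [5] S(S(S(S(add(Z, SSSZ)))))
  [6] S^7(Z)

Answer: SAME — A ⇓ S^7(Z), B ⇓ S^7(Z)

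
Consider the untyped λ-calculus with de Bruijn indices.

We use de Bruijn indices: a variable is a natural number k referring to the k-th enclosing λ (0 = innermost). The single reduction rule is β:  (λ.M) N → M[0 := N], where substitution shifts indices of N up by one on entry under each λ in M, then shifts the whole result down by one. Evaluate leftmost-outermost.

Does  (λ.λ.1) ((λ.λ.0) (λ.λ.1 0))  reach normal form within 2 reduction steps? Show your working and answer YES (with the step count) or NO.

  start: (λ.λ.1) ((λ.λ.0) (λ.λ.1 0))
  step 1: λ.(λ.λ.0) (λ.λ.1 0)
  step 2: λ.λ.0

Answer: YES — reaches normal form λ.λ.0 in 2 ≤ 2 steps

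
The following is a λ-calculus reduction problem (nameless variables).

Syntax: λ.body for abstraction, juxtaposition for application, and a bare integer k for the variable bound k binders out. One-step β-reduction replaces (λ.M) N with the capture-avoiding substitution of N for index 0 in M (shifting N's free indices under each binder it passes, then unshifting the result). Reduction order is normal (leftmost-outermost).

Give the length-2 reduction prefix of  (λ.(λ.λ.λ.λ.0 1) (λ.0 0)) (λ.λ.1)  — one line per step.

Answer: after 2 steps: λ.λ.λ.0 1

Working:
  start: (λ.(λ.λ.λ.λ.0 1) (λ.0 0)) (λ.λ.1)
  [1] (λ.λ.λ.λ.0 1) (λ.0 0)
  [2] λ.λ.λ.0 1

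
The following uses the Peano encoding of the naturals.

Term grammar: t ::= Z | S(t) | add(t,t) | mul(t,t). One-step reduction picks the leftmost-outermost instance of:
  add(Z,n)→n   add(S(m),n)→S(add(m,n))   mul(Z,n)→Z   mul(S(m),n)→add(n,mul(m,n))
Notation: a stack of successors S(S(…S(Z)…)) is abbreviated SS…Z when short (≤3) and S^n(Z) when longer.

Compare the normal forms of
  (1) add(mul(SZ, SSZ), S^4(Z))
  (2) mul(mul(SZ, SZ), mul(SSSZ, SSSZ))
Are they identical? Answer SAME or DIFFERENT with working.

Term A:
  start: add(mul(SZ, SSZ), S^4(Z))
  step 1: add(add(SSZ, mul(Z, SSZ)), S^4(Z))
  step 2: add(S(add(SZ, mul(Z, SSZ))), S^4(Z))
  step 3: S(add(add(SZ, mul(Z, SSZ)), S^4(Z)))
  step 4: S(add(S(add(Z, mul(Z, SSZ))), S^4(Z)))
  step 5: S(S(add(add(Z, mul(Z, SSZ)), S^4(Z))))
  step 6: S(S(add(mul(Z, SSZ), S^4(Z))))
  step 7: S(S(add(Z, S^4(Z))))
  step 8: S^6(Z)

Term B:
  start: mul(mul(SZ, SZ), mul(SSSZ, SSSZ))
  step 1: mul(add(SZ, mul(Z, SZ)), mul(SSSZ, SSSZ))
  step 2: mul(S(add(Z, mul(Z, SZ))), mul(SSSZ, SSSZ))
  step 3: add(mul(SSSZ, SSSZ), mul(add(Z, mul(Z, SZ)), mul(SSSZ, SSSZ)))
  step 4: add(add(SSSZ, mul(SSZ, SSSZ)), mul(add(Z, mul(Z, SZ)), mul(SSSZ, SSSZ)))
  step 5: add(S(add(SSZ, mul(SSZ, SSSZ))), mul(add(Z, mul(Z, SZ)), mul(SSSZ, SSSZ)))
  step 6: S(add(add(SSZ, mul(SSZ, SSSZ)), mul(add(Z, mul(Z, SZ)), mul(SSSZ, SSSZ))))
  step 7: S(add(S(add(SZ, mul(SSZ, SSSZ))), mul(add(Z, mul(Z, SZ)), mul(SSSZ, SSSZ))))
  step 8: S(S(add(add(SZ, mul(SSZ, SSSZ)), mul(add(Z, mul(Z, SZ)), mul(SSSZ, SSSZ)))))
  step 9: S(S(add(S(add(Z, mul(SSZ, SSSZ))), mul(add(Z, mul(Z, SZ)), mul(SSSZ, SSSZ)))))
  step 10: S(S(S(add(add(Z, mul(SSZ, SSSZ)), mul(add(Z, mul(Z, SZ)), mul(SSSZ, SSSZ))))))
  step 11: S(S(S(add(mul(SSZ, SSSZ), mul(add(Z, mul(Z, SZ)), mul(SSSZ, SSSZ))))))
  step 12: S(S(S(add(add(SSSZ, mul(SZ, SSSZ)), mul(add(Z, mul(Z, SZ)), mul(SSSZ, SSSZ))))))
  step 13: S(S(S(add(S(add(SSZ, mul(SZ, SSSZ))), mul(add(Z, mul(Z, SZ)), mul(SSSZ, SSSZ))))))
  step 14: S(S(S(S(add(add(SSZ, mul(SZ, SSSZ)), mul(add(Z, mul(Z, SZ)), mul(SSSZ, SSSZ)))))))
  step 15: S(S(S(S(add(S(add(SZ, mul(SZ, SSSZ))), mul(add(Z, mul(Z, SZ)), mul(SSSZ, SSSZ)))))))
  step 16: S(S(S(S(S(add(add(SZ, mul(SZ, SSSZ)), mul(add(Z, mul(Z, SZ)), mul(SSSZ, SSSZ))))))))
  step 17: S(S(S(S(S(add(S(add(Z, mul(SZ, SSSZ))), mul(add(Z, mul(Z, SZ)), mul(SSSZ, SSSZ))))))))
  step 18: S(S(S(S(S(S(add(add(Z, mul(SZ, SSSZ)), mul(add(Z, mul(Z, SZ)), mul(SSSZ, SSSZ)))))))))
  step 19: S(S(S(S(S(S(add(mul(SZ, SSSZ), mul(add(Z, mul(Z, SZ)), mul(SSSZ, SSSZ)))))))))
  step 20: S(S(S(S(S(S(add(add(SSSZ, mul(Z, SSSZ)), mul(add(Z, mul(Z, SZ)), mul(SSSZ, SSSZ)))))))))
  step 21: S(S(S(S(S(S(add(S(add(SSZ, mul(Z, SSSZ))), mul(add(Z, mul(Z, SZ)), mul(SSSZ, SSSZ)))))))))
  step 22: S(S(S(S(S(S(S(add(add(SSZ, mul(Z, SSSZ)), mul(add(Z, mul(Z, SZ)), mul(SSSZ, SSSZ))))))))))
  step 23: S(S(S(S(S(S(S(add(S(add(SZ, mul(Z, SSSZ))), mul(add(Z, mul(Z, SZ)), mul(SSSZ, SSSZ))))))))))
  step 24: S(S(S(S(S(S(S(S(add(add(SZ, mul(Z, SSSZ)), mul(add(Z, mul(Z, SZ)), mul(SSSZ, SSSZ)))))))))))
  step 25: S(S(S(S(S(S(S(S(add(S(add(Z, mul(Z, SSSZ))), mul(add(Z, mul(Z, SZ)), mul(SSSZ, SSSZ)))))))))))
  step 26: S(S(S(S(S(S(S(S(S(add(add(Z, mul(Z, SSSZ)), mul(add(Z, mul(Z, SZ)), mul(SSSZ, SSSZ))))))))))))
  step 27: S(S(S(S(S(S(S(S(S(add(mul(Z, SSSZ), mul(add(Z, mul(Z, SZ)), mul(SSSZ, SSSZ))))))))))))
  step 28: S(S(S(S(S(S(S(S(S(add(Z, mul(add(Z, mul(Z, SZ)), mul(SSSZ, SSSZ))))))))))))
  step 29: S(S(S(S(S(S(S(S(S(mul(add(Z, mul(Z, SZ)), mul(SSSZ, SSSZ)))))))))))
  step 30: S(S(S(S(S(S(S(S(S(mul(mul(Z, SZ), mul(SSSZ, SSSZ)))))))))))
  step 31: S(S(S(S(S(S(S(S(S(mul(Z, mul(SSSZ, SSSZ)))))))))))
  step 32: S^9(Z)

Answer: DIFFERENT — A ⇓ S^6(Z), B ⇓ S^9(Z)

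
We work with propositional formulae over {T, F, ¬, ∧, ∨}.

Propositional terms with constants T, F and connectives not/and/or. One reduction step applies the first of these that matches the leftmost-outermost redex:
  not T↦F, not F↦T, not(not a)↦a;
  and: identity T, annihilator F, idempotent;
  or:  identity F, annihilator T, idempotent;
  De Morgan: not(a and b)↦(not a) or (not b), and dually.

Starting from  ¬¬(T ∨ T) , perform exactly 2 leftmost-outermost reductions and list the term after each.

Answer: after 2 steps: T

Reduction:
  start: ¬¬(T ∨ T)
  step 1: T ∨ T
  step 2: T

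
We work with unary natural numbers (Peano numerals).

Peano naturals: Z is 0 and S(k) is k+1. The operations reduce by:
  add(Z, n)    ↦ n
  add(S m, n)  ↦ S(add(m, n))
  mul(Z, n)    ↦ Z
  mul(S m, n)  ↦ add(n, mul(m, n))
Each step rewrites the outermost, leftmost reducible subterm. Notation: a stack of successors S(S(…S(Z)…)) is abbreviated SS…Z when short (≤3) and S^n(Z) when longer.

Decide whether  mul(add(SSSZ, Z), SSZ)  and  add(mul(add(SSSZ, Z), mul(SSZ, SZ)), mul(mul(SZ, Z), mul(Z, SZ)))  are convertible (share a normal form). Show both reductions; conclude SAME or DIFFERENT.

Answer: SAME — A ⇓ S^6(Z), B ⇓ S^6(Z)

Reduction:
Term A:
  start: mul(add(SSSZ, Z), SSZ)
  step 1: mul(S(add(SSZ, Z)), SSZ)
  step 2: add(SSZ, mul(add(SSZ, Z), SSZ))
  step 3: S(add(SZ, mul(add(SSZ, Z), SSZ)))
  step 4: S(S(add(Z, mul(add(SSZ, Z), SSZ))))
  step 5: S(S(mul(add(SSZ, Z), SSZ)))
  step 6: S(S(mul(S(add(SZ, Z)), SSZ)))
  step 7: S(S(add(SSZ, mul(add(SZ, Z), SSZ))))
  step 8: S(S(S(add(SZ, mul(add(SZ, Z), SSZ)))))
  step 9: S(S(S(S(add(Z, mul(add(SZ, Z), SSZ))))))
  step 10: S(S(S(S(mul(add(SZ, Z), SSZ)))))
  step 11: S(S(S(S(mul(S(add(Z, Z)), SSZ)))))
  step 12: S(S(S(S(add(SSZ, mul(add(Z, Z), SSZ))))))
  step 13: S(S(S(S(S(add(SZ, mul(add(Z, Z), SSZ)))))))
  step 14: S(S(S(S(S(S(add(Z, mul(add(Z, Z), SSZ))))))))
  step 15: S(S(S(S(S(S(mul(add(Z, Z), SSZ)))))))
  step 16: S(S(S(S(S(S(mul(Z, SSZ)))))))
  step 17: S^6(Z)

Term B:
  start: add(mul(add(SSSZ, Z), mul(SSZ, SZ)), mul(mul(SZ, Z), mul(Z, SZ)))
  step 1: add(mul(S(add(SSZ, Z)), mul(SSZ, SZ)), mul(mul(SZ, Z), mul(Z, SZ)))
  step 2: add(add(mul(SSZ, SZ), mul(add(SSZ, Z), mul(SSZ, SZ))), mul(mul(SZ, Z), mul(Z, SZ)))
  step 3: add(add(add(SZ, mul(SZ, SZ)), mul(add(SSZ, Z), mul(SSZ, SZ))), mul(mul(SZ, Z), mul(Z, SZ)))
  step 4: add(add(S(add(Z, mul(SZ, SZ))), mul(add(SSZ, Z), mul(SSZ, SZ))), mul(mul(SZ, Z), mul(Z, SZ)))
  step 5: add(S(add(add(Z, mul(SZ, SZ)), mul(add(SSZ, Z), mul(SSZ, SZ)))), mul(mul(SZ, Z), mul(Z, SZ)))
  step 6: S(add(add(add(Z, mul(SZ, SZ)), mul(add(SSZ, Z), mul(SSZ, SZ))), mul(mul(SZ, Z), mul(Z, SZ))))
  step 7: S(add(add(mul(SZ, SZ), mul(add(SSZ, Z), mul(SSZ, SZ))), mul(mul(SZ, Z), mul(Z, SZ))))
  step 8: S(add(add(add(SZ, mul(Z, SZ)), mul(add(SSZ, Z), mul(SSZ, SZ))), mul(mul(SZ, Z), mul(Z, SZ))))
  step 9: S(add(add(S(add(Z, mul(Z, SZ))), mul(add(SSZ, Z), mul(SSZ, SZ))), mul(mul(SZ, Z), mul(Z, SZ))))
  step 10: S(add(S(add(add(Z, mul(Z, SZ)), mul(add(SSZ, Z), mul(SSZ, SZ)))), mul(mul(SZ, Z), mul(Z, SZ))))
  step 11: S(S(add(add(add(Z, mul(Z, SZ)), mul(add(SSZ, Z), mul(SSZ, SZ))), mul(mul(SZ, Z), mul(Z, SZ)))))
  step 12: S(S(add(add(mul(Z, SZ), mul(add(SSZ, Z), mul(SSZ, SZ))), mul(mul(SZ, Z), mul(Z, SZ)))))
  step 13: S(S(add(add(Z, mul(add(SSZ, Z), mul(SSZ, SZ))), mul(mul(SZ, Z), mul(Z, SZ)))))
  step 14: S(S(add(mul(add(SSZ, Z), mul(SSZ, SZ)), mul(mul(SZ, Z), mul(Z, SZ)))))
  step 15: S(S(add(mul(S(add(SZ, Z)), mul(SSZ, SZ)), mul(mul(SZ, Z), mul(Z, SZ)))))
  step 16: S(S(add(add(mul(SSZ, SZ), mul(add(SZ, Z), mul(SSZ, SZ))), mul(mul(SZ, Z), mul(Z, SZ)))))
  step 17: S(S(add(add(add(SZ, mul(SZ, SZ)), mul(add(SZ, Z), mul(SSZ, SZ))), mul(mul(SZ, Z), mul(Z, SZ)))))
  step 18: S(S(add(add(S(add(Z, mul(SZ, SZ))), mul(add(SZ, Z), mul(SSZ, SZ))), mul(mul(SZ, Z), mul(Z, SZ)))))
  step 19: S(S(add(S(add(add(Z, mul(SZ, SZ)), mul(add(SZ, Z), mul(SSZ, SZ)))), mul(mul(SZ, Z), mul(Z, SZ)))))
  step 20: S(S(S(add(add(add(Z, mul(SZ, SZ)), mul(add(SZ, Z), mul(SSZ, SZ))), mul(mul(SZ, Z), mul(Z, SZ))))))
  step 21: S(S(S(add(add(mul(SZ, SZ), mul(add(SZ, Z), mul(SSZ, SZ))), mul(mul(SZ, Z), mul(Z, SZ))))))
  step 22: S(S(S(add(add(add(SZ, mul(Z, SZ)), mul(add(SZ, Z), mul(SSZ, SZ))), mul(mul(SZ, Z), mul(Z, SZ))))))
  step 23: S(S(S(add(add(S(add(Z, mul(Z, SZ))), mul(add(SZ, Z), mul(SSZ, SZ))), mul(mul(SZ, Z), mul(Z, SZ))))))
  step 24: S(S(S(add(S(add(add(Z, mul(Z, SZ)), mul(add(SZ, Z), mul(SSZ, SZ)))), mul(mul(SZ, Z), mul(Z, SZ))))))
  step 25: S(S(S(S(add(add(add(Z, mul(Z, SZ)), mul(add(SZ, Z), mul(SSZ, SZ))), mul(mul(SZ, Z), mul(Z, SZ)))))))
  step 26: S(S(S(S(add(add(mul(Z, SZ), mul(add(SZ, Z), mul(SSZ, SZ))), mul(mul(SZ, Z), mul(Z, SZ)))))))
  step 27: S(S(S(S(add(add(Z, mul(add(SZ, Z), mul(SSZ, SZ))), mul(mul(SZ, Z), mul(Z, SZ)))))))
  step 28: S(S(S(S(add(mul(add(SZ, Z), mul(SSZ, SZ)), mul(mul(SZ, Z), mul(Z, SZ)))))))
  step 29: S(S(S(S(add(mul(S(add(Z, Z)), mul(SSZ, SZ)), mul(mul(SZ, Z), mul(Z, SZ)))))))
  step 30: S(S(S(S(add(add(mul(SSZ, SZ), mul(add(Z, Z), mul(SSZ, SZ))), mul(mul(SZ, Z), mul(Z, SZ)))))))
  step 31: S(S(S(S(add(add(add(SZ, mul(SZ, SZ)), mul(add(Z, Z), mul(SSZ, SZ))), mul(mul(SZ, Z), mul(Z, SZ)))))))
  step 32: S(S(S(S(add(add(S(add(Z, mul(SZ, SZ))), mul(add(Z, Z), mul(SSZ, SZ))), mul(mul(SZ, Z), mul(Z, SZ)))))))
  step 33: S(S(S(S(add(S(add(add(Z, mul(SZ, SZ)), mul(add(Z, Z), mul(SSZ, SZ)))), mul(mul(SZ, Z), mul(Z, SZ)))))))
  step 34: S(S(S(S(S(add(add(add(Z, mul(SZ, SZ)), mul(add(Z, Z), mul(SSZ, SZ))), mul(mul(SZ, Z), mul(Z, SZ))))))))
  step 35: S(S(S(S(S(add(add(mul(SZ, SZ), mul(add(Z, Z), mul(SSZ, SZ))), mul(mul(SZ, Z), mul(Z, SZ))))))))
  step 36: S(S(S(S(S(add(add(add(SZ, mul(Z, SZ)), mul(add(Z, Z), mul(SSZ, SZ))), mul(mul(SZ, Z), mul(Z, SZ))))))))
  step 37: S(S(S(S(S(add(add(S(add(Z, mul(Z, SZ))), mul(add(Z, Z), mul(SSZ, SZ))), mul(mul(SZ, Z), mul(Z, SZ))))))))
  step 38: S(S(S(S(S(add(S(add(add(Z, mul(Z, SZ)), mul(add(Z, Z), mul(SSZ, SZ)))), mul(mul(SZ, Z), mul(Z, SZ))))))))
  step 39: S(S(S(S(S(S(add(add(add(Z, mul(Z, SZ)), mul(add(Z, Z), mul(SSZ, SZ))), mul(mul(SZ, Z), mul(Z, SZ)))))))))
  step 40: S(S(S(S(S(S(add(add(mul(Z, SZ), mul(add(Z, Z), mul(SSZ, SZ))), mul(mul(SZ, Z), mul(Z, SZ)))))))))
  step 41: S(S(S(S(S(S(add(add(Z, mul(add(Z, Z), mul(SSZ, SZ))), mul(mul(SZ, Z), mul(Z, SZ)))))))))
  step 42: S(S(S(S(S(S(add(mul(add(Z, Z), mul(SSZ, SZ)), mul(mul(SZ, Z), mul(Z, SZ)))))))))
  step 43: S(S(S(S(S(S(add(mul(Z, mul(SSZ, SZ)), mul(mul(SZ, Z), mul(Z, SZ)))))))))
  step 44: S(S(S(S(S(S(add(Z, mul(mul(SZ, Z), mul(Z, SZ)))))))))
  step 45: S(S(S(S(S(S(mul(mul(SZ, Z), mul(Z, SZ))))))))
  step 46: S(S(S(S(S(S(mul(add(Z, mul(Z, Z)), mul(Z, SZ))))))))
  step 47: S(S(S(S(S(S(mul(mul(Z, Z), mul(Z, SZ))))))))
  step 48: S(S(S(S(S(S(mul(Z, mul(Z, SZ))))))))
  step 49: S^6(Z)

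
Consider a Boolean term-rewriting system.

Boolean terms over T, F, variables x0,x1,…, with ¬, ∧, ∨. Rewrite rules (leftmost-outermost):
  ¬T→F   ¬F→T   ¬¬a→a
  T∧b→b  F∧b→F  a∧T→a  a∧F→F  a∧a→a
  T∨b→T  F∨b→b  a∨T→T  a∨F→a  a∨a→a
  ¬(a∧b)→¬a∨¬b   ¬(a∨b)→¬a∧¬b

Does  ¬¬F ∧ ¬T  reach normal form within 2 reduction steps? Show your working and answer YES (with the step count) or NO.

Answer: YES — reaches normal form F in 2 ≤ 2 steps

Reduction:
  start: ¬¬F ∧ ¬T
  →1  F ∧ ¬T
  →2  F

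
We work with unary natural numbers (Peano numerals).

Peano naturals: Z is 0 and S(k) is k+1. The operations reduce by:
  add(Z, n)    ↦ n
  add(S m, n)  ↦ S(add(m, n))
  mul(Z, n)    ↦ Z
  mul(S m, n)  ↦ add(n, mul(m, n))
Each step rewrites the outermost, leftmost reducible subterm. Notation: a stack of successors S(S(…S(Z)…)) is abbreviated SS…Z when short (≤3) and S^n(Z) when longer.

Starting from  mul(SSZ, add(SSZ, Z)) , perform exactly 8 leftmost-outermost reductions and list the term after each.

Answer: after 8 steps: S(S(add(add(SSZ, Z), mul(Z, add(SSZ, Z)))))

Reduction:
  start: mul(SSZ, add(SSZ, Z))
  step 1: add(add(SSZ, Z), mul(SZ, add(SSZ, Z)))
  step 2: add(S(add(SZ, Z)), mul(SZ, add(SSZ, Z)))
  step 3: S(add(add(SZ, Z), mul(SZ, add(SSZ, Z))))
  step 4: S(add(S(add(Z, Z)), mul(SZ, add(SSZ, Z))))
  step 5: S(S(add(add(Z, Z), mul(SZ, add(SSZ, Z)))))
  step 6: S(S(add(Z, mul(SZ, add(SSZ, Z)))))
  step 7: S(S(mul(SZ, add(SSZ, Z))))
  step 8: S(S(add(add(SSZ, Z), mul(Z, add(SSZ, Z)))))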